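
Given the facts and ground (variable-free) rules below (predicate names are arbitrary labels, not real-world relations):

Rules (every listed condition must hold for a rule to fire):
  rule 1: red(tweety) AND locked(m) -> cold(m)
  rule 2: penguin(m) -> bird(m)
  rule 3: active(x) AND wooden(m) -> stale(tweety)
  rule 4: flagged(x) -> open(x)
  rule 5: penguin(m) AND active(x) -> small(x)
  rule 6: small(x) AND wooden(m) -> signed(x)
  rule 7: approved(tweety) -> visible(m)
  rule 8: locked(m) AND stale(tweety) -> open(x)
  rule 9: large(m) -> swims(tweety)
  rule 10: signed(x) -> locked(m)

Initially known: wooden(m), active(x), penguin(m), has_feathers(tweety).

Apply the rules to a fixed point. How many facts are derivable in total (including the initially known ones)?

Round 1 — rule 2, rule 3, rule 5, derive bird(m), stale(tweety), small(x).
Round 2 — rule 6, derive signed(x).
Round 3 — rule 10, derive locked(m).
Round 4 — rule 8, derive open(x).
Closure: {active(x), bird(m), has_feathers(tweety), locked(m), open(x), penguin(m), signed(x), small(x), stale(tweety), wooden(m)} — 10 facts.

10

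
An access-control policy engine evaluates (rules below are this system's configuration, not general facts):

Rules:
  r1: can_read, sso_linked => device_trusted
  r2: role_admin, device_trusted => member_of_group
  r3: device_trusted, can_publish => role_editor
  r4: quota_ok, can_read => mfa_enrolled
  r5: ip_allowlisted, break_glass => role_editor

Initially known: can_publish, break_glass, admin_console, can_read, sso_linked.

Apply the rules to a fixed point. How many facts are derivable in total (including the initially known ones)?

7

Round 1 — r1, derive device_trusted.
Round 2 — r3, derive role_editor.
Closure: {admin_console, break_glass, can_publish, can_read, device_trusted, role_editor, sso_linked} — 7 facts.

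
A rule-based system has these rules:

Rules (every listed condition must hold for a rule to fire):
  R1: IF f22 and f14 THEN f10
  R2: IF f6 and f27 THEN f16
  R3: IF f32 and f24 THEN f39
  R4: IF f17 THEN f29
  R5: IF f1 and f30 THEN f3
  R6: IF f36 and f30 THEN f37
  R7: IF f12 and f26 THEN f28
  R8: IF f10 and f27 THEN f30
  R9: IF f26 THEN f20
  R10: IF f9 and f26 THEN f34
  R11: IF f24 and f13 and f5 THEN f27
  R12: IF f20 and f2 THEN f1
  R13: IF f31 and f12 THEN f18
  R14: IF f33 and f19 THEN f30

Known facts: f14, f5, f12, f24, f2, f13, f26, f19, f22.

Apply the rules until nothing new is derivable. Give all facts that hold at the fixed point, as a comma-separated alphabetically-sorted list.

f1, f10, f12, f13, f14, f19, f2, f20, f22, f24, f26, f27, f28, f3, f30, f5

Round 1: R1 [IF f22 and f14 THEN f10]; R7 [IF f12 and f26 THEN f28]; R9 [IF f26 THEN f20]; R11 [IF f24 and f13 and f5 THEN f27]. New: f10, f28, f20, f27.
Round 2: R8 [IF f10 and f27 THEN f30]; R12 [IF f20 and f2 THEN f1]. New: f30, f1.
Round 3: R5 [IF f1 and f30 THEN f3]. New: f3.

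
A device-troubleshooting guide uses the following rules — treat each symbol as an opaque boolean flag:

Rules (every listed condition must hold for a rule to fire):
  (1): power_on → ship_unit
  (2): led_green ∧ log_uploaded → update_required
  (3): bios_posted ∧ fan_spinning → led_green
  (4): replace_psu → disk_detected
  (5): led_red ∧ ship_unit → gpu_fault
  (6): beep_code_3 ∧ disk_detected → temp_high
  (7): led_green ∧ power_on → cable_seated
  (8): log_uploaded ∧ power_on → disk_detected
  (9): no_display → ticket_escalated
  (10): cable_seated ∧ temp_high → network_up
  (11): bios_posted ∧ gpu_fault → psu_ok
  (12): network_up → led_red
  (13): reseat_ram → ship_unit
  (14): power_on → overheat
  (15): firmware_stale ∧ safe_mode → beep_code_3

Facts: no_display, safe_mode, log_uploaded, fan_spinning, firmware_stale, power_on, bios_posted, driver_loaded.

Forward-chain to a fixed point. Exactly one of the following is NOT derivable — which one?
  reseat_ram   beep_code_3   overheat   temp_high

Round 1 — (1), (3), (8), (9), (14), (15), derive ship_unit, led_green, disk_detected, ticket_escalated, overheat, beep_code_3.
Round 2 — (2), (6), (7), derive update_required, temp_high, cable_seated.
Round 3 — (10), derive network_up.
Round 4 — (12), derive led_red.
Round 5 — (5), derive gpu_fault.
Round 6 — (11), derive psu_ok.
Derived: beep_code_3 (round 1), temp_high (round 2), overheat (round 1). reseat_ram never appears in any round.

reseat_ram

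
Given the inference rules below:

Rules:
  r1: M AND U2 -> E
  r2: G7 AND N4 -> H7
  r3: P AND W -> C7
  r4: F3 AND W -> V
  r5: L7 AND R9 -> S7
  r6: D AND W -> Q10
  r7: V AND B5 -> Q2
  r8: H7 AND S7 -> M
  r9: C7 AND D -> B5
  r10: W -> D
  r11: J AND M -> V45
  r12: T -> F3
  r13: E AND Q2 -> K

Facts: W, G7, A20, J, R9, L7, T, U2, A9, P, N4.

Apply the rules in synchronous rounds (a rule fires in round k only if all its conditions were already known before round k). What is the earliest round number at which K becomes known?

Round 1: r2 [G7 AND N4 -> H7]; r3 [P AND W -> C7]; r5 [L7 AND R9 -> S7]; r10 [W -> D]; r12 [T -> F3]. Adds H7, C7, S7, D, F3.
Round 2: r4 [F3 AND W -> V]; r6 [D AND W -> Q10]; r8 [H7 AND S7 -> M]; r9 [C7 AND D -> B5]. Adds V, Q10, M, B5.
Round 3: r1 [M AND U2 -> E]; r7 [V AND B5 -> Q2]; r11 [J AND M -> V45]. Adds E, Q2, V45.
Round 4: r13 [E AND Q2 -> K]. Adds K.
K first appears in round 4.

4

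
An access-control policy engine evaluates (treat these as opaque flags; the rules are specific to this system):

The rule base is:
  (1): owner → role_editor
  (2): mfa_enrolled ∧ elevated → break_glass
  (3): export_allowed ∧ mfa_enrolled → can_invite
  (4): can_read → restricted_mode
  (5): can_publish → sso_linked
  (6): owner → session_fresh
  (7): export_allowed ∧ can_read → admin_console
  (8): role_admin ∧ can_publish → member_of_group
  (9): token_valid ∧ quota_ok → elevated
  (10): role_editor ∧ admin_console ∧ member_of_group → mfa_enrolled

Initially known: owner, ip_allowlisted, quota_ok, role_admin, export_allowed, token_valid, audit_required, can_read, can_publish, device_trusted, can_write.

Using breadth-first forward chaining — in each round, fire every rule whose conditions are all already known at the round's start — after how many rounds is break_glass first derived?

3

Round 1 — (1), (4), (5), (6), (7), (8), (9), derive role_editor, restricted_mode, sso_linked, session_fresh, admin_console, member_of_group, elevated.
Round 2 — (10), derive mfa_enrolled.
Round 3 — (2), (3), derive break_glass, can_invite.
break_glass first appears in round 3.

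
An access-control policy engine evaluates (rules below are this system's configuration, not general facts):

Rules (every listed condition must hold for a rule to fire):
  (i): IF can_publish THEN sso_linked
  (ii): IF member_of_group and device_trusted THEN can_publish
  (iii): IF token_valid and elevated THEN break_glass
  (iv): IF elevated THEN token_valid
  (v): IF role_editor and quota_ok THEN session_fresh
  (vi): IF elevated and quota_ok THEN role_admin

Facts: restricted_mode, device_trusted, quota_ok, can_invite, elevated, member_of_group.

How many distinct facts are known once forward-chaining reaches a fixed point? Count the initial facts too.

11

Round 1 fires (ii), (iv), (vi), giving can_publish, token_valid, role_admin.
Round 2 fires (i), (iii), giving sso_linked, break_glass.
Closure: {break_glass, can_invite, can_publish, device_trusted, elevated, member_of_group, quota_ok, restricted_mode, role_admin, sso_linked, token_valid} — 11 facts.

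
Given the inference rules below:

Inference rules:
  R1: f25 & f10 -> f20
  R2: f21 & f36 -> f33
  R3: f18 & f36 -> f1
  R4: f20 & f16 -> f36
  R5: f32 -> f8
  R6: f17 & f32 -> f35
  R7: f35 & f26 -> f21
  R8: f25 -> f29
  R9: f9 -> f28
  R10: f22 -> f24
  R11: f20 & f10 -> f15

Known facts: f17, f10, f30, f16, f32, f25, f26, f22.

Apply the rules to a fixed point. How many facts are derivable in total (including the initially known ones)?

17

Round 1: R1 [f25 & f10 -> f20]; R5 [f32 -> f8]; R6 [f17 & f32 -> f35]; R8 [f25 -> f29]; R10 [f22 -> f24]. Adds f20, f8, f35, f29, f24.
Round 2: R4 [f20 & f16 -> f36]; R7 [f35 & f26 -> f21]; R11 [f20 & f10 -> f15]. Adds f36, f21, f15.
Round 3: R2 [f21 & f36 -> f33]. Adds f33.
Closure: {f10, f15, f16, f17, f20, f21, f22, f24, f25, f26, f29, f30, f32, f33, f35, f36, f8} — 17 facts.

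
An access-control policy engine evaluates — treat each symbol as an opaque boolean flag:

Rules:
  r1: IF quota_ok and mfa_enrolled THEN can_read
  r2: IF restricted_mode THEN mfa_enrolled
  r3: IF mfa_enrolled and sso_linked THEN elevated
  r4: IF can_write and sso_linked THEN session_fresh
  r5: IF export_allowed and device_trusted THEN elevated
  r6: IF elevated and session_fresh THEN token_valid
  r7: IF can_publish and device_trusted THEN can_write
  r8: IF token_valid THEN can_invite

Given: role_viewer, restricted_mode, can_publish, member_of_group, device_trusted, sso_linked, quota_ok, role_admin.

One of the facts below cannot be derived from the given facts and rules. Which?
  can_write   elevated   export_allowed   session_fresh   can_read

export_allowed

[1] r2 [IF restricted_mode THEN mfa_enrolled]; r7 [IF can_publish and device_trusted THEN can_write]. ⇒ new: mfa_enrolled, can_write.
[2] r1 [IF quota_ok and mfa_enrolled THEN can_read]; r3 [IF mfa_enrolled and sso_linked THEN elevated]; r4 [IF can_write and sso_linked THEN session_fresh]. ⇒ new: can_read, elevated, session_fresh.
[3] r6 [IF elevated and session_fresh THEN token_valid]. ⇒ new: token_valid.
[4] r8 [IF token_valid THEN can_invite]. ⇒ new: can_invite.
Derived: can_read (round 2), elevated (round 2), can_write (round 1), session_fresh (round 2). export_allowed never appears in any round.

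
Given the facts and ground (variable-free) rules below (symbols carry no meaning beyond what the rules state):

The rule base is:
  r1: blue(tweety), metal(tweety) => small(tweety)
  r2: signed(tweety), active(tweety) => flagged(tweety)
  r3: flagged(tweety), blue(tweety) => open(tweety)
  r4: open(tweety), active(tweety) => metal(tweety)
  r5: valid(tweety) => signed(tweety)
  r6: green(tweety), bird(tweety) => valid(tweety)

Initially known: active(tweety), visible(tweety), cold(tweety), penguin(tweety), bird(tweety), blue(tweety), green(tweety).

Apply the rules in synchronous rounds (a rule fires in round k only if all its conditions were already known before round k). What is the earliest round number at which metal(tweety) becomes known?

5

Round 1: r6 [green(tweety), bird(tweety) => valid(tweety)]. Adds valid(tweety).
Round 2: r5 [valid(tweety) => signed(tweety)]. Adds signed(tweety).
Round 3: r2 [signed(tweety), active(tweety) => flagged(tweety)]. Adds flagged(tweety).
Round 4: r3 [flagged(tweety), blue(tweety) => open(tweety)]. Adds open(tweety).
Round 5: r4 [open(tweety), active(tweety) => metal(tweety)]. Adds metal(tweety).
metal(tweety) first appears in round 5.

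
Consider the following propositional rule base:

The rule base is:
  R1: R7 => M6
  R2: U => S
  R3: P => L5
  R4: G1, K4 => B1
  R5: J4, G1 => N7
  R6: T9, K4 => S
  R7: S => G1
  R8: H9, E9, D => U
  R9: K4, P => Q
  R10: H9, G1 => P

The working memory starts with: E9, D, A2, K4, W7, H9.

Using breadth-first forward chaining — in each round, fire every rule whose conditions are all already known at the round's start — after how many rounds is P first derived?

Round 1 fires R8, giving U.
Round 2 fires R2, giving S.
Round 3 fires R7, giving G1.
Round 4 fires R4, R10, giving B1, P.
P first appears in round 4.

4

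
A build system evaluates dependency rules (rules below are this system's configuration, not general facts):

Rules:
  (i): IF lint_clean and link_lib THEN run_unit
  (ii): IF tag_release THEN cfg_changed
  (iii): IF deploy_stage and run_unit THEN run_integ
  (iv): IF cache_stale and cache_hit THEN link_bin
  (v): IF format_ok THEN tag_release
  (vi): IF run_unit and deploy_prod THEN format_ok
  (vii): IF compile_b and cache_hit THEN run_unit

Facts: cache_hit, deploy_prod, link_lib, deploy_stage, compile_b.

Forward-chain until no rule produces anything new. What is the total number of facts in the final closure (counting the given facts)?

10

Round 1 fires (vii), giving run_unit.
Round 2 fires (iii), (vi), giving run_integ, format_ok.
Round 3 fires (v), giving tag_release.
Round 4 fires (ii), giving cfg_changed.
Closure: {cache_hit, cfg_changed, compile_b, deploy_prod, deploy_stage, format_ok, link_lib, run_integ, run_unit, tag_release} — 10 facts.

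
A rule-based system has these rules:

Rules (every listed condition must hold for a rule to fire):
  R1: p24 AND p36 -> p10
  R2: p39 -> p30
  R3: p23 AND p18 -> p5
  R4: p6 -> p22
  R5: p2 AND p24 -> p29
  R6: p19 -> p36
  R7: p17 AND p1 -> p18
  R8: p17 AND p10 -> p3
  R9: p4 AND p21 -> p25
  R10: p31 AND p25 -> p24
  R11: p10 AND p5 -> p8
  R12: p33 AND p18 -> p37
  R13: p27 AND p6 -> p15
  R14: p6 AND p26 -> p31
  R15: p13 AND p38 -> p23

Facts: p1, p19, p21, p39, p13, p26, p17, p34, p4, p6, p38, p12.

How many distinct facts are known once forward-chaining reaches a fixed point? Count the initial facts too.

24

Round 1: R2 [p39 -> p30]; R4 [p6 -> p22]; R6 [p19 -> p36]; R7 [p17 AND p1 -> p18]; R9 [p4 AND p21 -> p25]; R14 [p6 AND p26 -> p31]; R15 [p13 AND p38 -> p23]. New: p30, p22, p36, p18, p25, p31, p23.
Round 2: R3 [p23 AND p18 -> p5]; R10 [p31 AND p25 -> p24]. New: p5, p24.
Round 3: R1 [p24 AND p36 -> p10]. New: p10.
Round 4: R8 [p17 AND p10 -> p3]; R11 [p10 AND p5 -> p8]. New: p3, p8.
Closure: {p1, p10, p12, p13, p17, p18, p19, p21, p22, p23, p24, p25, p26, p3, p30, p31, p34, p36, p38, p39, p4, p5, p6, p8} — 24 facts.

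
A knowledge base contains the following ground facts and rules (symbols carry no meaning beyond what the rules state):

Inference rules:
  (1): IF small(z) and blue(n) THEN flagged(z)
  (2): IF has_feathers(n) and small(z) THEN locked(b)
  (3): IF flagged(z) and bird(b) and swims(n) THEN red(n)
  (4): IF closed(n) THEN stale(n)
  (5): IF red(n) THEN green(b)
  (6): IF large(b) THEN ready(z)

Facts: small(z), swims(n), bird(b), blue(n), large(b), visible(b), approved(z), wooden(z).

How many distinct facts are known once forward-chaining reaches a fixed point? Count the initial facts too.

12

Round 1: (1) [IF small(z) and blue(n) THEN flagged(z)]; (6) [IF large(b) THEN ready(z)]. Adds flagged(z), ready(z).
Round 2: (3) [IF flagged(z) and bird(b) and swims(n) THEN red(n)]. Adds red(n).
Round 3: (5) [IF red(n) THEN green(b)]. Adds green(b).
Closure: {approved(z), bird(b), blue(n), flagged(z), green(b), large(b), ready(z), red(n), small(z), swims(n), visible(b), wooden(z)} — 12 facts.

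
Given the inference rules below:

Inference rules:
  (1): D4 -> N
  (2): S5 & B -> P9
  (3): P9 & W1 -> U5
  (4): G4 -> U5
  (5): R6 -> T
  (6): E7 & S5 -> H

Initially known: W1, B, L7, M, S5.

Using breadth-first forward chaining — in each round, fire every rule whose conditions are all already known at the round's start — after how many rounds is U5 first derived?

Round 1 fires (2), giving P9.
Round 2 fires (3), giving U5.
U5 first appears in round 2.

2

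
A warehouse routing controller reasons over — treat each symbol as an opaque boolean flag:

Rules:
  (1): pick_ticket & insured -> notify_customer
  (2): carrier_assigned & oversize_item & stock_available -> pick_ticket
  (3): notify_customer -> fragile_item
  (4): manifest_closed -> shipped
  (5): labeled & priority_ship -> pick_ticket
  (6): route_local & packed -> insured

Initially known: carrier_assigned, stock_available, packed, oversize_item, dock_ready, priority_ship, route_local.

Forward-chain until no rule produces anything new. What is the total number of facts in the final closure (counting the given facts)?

Round 1: (2) [carrier_assigned & oversize_item & stock_available -> pick_ticket]; (6) [route_local & packed -> insured]. New: pick_ticket, insured.
Round 2: (1) [pick_ticket & insured -> notify_customer]. New: notify_customer.
Round 3: (3) [notify_customer -> fragile_item]. New: fragile_item.
Closure: {carrier_assigned, dock_ready, fragile_item, insured, notify_customer, oversize_item, packed, pick_ticket, priority_ship, route_local, stock_available} — 11 facts.

11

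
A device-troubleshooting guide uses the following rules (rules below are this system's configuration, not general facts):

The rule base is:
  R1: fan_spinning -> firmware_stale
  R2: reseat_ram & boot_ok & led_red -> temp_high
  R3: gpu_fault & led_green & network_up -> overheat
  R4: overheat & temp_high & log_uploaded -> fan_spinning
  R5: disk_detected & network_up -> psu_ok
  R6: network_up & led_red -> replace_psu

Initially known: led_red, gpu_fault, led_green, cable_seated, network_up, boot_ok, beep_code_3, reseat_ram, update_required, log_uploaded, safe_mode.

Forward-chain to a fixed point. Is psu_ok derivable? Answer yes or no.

no

Round 1: R2 [reseat_ram & boot_ok & led_red -> temp_high]; R3 [gpu_fault & led_green & network_up -> overheat]; R6 [network_up & led_red -> replace_psu]. New: temp_high, overheat, replace_psu.
Round 2: R4 [overheat & temp_high & log_uploaded -> fan_spinning]. New: fan_spinning.
Round 3: R1 [fan_spinning -> firmware_stale]. New: firmware_stale.
Fixed point reached. psu_ok is concluded only by R5; R5 needs disk_detected (never derived).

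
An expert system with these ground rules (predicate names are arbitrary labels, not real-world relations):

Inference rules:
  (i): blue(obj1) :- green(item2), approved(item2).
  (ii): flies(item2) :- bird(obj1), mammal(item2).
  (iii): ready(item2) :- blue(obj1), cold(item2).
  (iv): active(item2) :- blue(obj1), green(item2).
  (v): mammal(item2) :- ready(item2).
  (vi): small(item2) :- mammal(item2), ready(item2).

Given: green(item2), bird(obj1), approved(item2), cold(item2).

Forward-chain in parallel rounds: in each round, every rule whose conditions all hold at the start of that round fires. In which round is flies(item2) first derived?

Round 1 — (i), derive blue(obj1).
Round 2 — (iii), (iv), derive ready(item2), active(item2).
Round 3 — (v), derive mammal(item2).
Round 4 — (ii), (vi), derive flies(item2), small(item2).
flies(item2) first appears in round 4.

4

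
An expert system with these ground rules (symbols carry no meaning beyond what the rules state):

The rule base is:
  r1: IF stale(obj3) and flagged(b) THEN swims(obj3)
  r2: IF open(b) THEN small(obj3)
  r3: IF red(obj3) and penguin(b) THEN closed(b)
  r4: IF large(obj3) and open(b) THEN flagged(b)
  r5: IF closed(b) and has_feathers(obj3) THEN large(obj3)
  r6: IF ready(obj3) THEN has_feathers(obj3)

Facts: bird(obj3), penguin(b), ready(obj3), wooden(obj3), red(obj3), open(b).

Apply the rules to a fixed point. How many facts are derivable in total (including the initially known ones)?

[1] r2 [IF open(b) THEN small(obj3)]; r3 [IF red(obj3) and penguin(b) THEN closed(b)]; r6 [IF ready(obj3) THEN has_feathers(obj3)]. ⇒ new: small(obj3), closed(b), has_feathers(obj3).
[2] r5 [IF closed(b) and has_feathers(obj3) THEN large(obj3)]. ⇒ new: large(obj3).
[3] r4 [IF large(obj3) and open(b) THEN flagged(b)]. ⇒ new: flagged(b).
Closure: {bird(obj3), closed(b), flagged(b), has_feathers(obj3), large(obj3), open(b), penguin(b), ready(obj3), red(obj3), small(obj3), wooden(obj3)} — 11 facts.

11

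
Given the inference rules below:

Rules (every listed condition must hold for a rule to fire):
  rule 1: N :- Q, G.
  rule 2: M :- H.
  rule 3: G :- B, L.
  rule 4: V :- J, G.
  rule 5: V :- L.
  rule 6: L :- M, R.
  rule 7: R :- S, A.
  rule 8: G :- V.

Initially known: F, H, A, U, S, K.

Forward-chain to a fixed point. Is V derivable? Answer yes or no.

Round 1 fires rule 2, rule 7, giving M, R.
Round 2 fires rule 6, giving L.
Round 3 fires rule 5, giving V.
Round 4 fires rule 8, giving G.
V appears in round 3, so it is derivable.

yes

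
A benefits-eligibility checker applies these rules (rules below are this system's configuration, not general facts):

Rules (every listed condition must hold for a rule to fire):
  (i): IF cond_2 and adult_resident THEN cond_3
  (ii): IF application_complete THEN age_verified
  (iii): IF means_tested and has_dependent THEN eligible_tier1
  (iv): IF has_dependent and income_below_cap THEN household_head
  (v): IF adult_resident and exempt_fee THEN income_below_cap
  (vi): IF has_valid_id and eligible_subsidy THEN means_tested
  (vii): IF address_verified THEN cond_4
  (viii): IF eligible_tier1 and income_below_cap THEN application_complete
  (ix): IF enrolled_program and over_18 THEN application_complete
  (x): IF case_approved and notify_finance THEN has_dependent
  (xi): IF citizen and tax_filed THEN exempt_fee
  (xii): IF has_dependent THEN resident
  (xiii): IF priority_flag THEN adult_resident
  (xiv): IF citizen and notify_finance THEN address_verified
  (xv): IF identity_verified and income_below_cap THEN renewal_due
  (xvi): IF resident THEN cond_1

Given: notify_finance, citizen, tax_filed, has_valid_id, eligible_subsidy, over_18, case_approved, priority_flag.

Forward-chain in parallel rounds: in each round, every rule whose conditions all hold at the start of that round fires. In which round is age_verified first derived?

4

Round 1 fires (vi), (x), (xi), (xiii), (xiv), giving means_tested, has_dependent, exempt_fee, adult_resident, address_verified.
Round 2 fires (iii), (v), (vii), (xii), giving eligible_tier1, income_below_cap, cond_4, resident.
Round 3 fires (iv), (viii), (xvi), giving household_head, application_complete, cond_1.
Round 4 fires (ii), giving age_verified.
age_verified first appears in round 4.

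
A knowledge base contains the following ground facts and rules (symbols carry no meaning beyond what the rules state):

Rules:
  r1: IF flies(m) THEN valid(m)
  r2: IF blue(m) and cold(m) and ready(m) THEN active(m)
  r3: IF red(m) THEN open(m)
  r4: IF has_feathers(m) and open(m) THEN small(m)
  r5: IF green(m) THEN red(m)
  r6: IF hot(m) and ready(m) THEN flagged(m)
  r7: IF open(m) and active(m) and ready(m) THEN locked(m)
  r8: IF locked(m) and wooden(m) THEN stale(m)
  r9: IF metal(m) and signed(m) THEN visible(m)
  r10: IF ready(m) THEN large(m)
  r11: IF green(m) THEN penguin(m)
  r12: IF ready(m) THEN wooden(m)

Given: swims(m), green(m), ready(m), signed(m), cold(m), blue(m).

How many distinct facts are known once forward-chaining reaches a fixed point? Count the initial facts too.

Round 1 fires r2, r5, r10, r11, r12, giving active(m), red(m), large(m), penguin(m), wooden(m).
Round 2 fires r3, giving open(m).
Round 3 fires r7, giving locked(m).
Round 4 fires r8, giving stale(m).
Closure: {active(m), blue(m), cold(m), green(m), large(m), locked(m), open(m), penguin(m), ready(m), red(m), signed(m), stale(m), swims(m), wooden(m)} — 14 facts.

14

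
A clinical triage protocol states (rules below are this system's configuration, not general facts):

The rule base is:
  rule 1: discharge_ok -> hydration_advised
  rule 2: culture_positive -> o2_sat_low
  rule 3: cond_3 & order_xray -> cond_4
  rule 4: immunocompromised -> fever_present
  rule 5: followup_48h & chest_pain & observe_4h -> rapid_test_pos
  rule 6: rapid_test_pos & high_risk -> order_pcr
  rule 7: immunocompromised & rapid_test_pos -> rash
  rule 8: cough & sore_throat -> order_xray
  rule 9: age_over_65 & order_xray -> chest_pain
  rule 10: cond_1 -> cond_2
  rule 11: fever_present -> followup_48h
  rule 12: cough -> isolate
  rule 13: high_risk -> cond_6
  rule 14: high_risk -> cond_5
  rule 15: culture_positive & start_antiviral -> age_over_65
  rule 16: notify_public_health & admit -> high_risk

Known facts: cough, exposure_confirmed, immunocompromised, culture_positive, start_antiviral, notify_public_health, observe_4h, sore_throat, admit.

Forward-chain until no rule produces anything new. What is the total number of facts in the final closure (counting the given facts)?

22

[1] rule 2 [culture_positive -> o2_sat_low]; rule 4 [immunocompromised -> fever_present]; rule 8 [cough & sore_throat -> order_xray]; rule 12 [cough -> isolate]; rule 15 [culture_positive & start_antiviral -> age_over_65]; rule 16 [notify_public_health & admit -> high_risk]. ⇒ new: o2_sat_low, fever_present, order_xray, isolate, age_over_65, high_risk.
[2] rule 9 [age_over_65 & order_xray -> chest_pain]; rule 11 [fever_present -> followup_48h]; rule 13 [high_risk -> cond_6]; rule 14 [high_risk -> cond_5]. ⇒ new: chest_pain, followup_48h, cond_6, cond_5.
[3] rule 5 [followup_48h & chest_pain & observe_4h -> rapid_test_pos]. ⇒ new: rapid_test_pos.
[4] rule 6 [rapid_test_pos & high_risk -> order_pcr]; rule 7 [immunocompromised & rapid_test_pos -> rash]. ⇒ new: order_pcr, rash.
Closure: {admit, age_over_65, chest_pain, cond_5, cond_6, cough, culture_positive, exposure_confirmed, fever_present, followup_48h, high_risk, immunocompromised, isolate, notify_public_health, o2_sat_low, observe_4h, order_pcr, order_xray, rapid_test_pos, rash, sore_throat, start_antiviral} — 22 facts.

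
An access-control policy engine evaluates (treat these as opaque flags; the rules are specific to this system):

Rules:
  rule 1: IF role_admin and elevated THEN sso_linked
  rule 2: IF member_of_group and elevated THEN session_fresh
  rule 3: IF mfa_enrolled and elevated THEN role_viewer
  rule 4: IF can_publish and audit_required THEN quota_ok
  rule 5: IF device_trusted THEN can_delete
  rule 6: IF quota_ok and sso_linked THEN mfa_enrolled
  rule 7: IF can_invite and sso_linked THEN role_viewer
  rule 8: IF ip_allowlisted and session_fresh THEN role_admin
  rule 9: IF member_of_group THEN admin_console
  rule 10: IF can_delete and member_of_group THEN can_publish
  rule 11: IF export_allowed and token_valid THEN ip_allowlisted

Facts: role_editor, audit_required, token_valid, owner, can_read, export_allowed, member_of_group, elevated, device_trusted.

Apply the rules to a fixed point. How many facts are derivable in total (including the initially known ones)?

Round 1 — rule 2, rule 5, rule 9, rule 11, derive session_fresh, can_delete, admin_console, ip_allowlisted.
Round 2 — rule 8, rule 10, derive role_admin, can_publish.
Round 3 — rule 1, rule 4, derive sso_linked, quota_ok.
Round 4 — rule 6, derive mfa_enrolled.
Round 5 — rule 3, derive role_viewer.
Closure: {admin_console, audit_required, can_delete, can_publish, can_read, device_trusted, elevated, export_allowed, ip_allowlisted, member_of_group, mfa_enrolled, owner, quota_ok, role_admin, role_editor, role_viewer, session_fresh, sso_linked, token_valid} — 19 facts.

19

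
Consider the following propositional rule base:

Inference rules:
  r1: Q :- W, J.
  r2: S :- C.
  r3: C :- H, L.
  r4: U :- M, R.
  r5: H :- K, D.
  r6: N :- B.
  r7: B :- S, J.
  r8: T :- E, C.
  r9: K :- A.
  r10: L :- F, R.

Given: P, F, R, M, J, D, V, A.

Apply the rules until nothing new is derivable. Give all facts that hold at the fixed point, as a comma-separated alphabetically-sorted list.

A, B, C, D, F, H, J, K, L, M, N, P, R, S, U, V

[1] r4 [U :- M, R.]; r9 [K :- A.]; r10 [L :- F, R.]. ⇒ new: U, K, L.
[2] r5 [H :- K, D.]. ⇒ new: H.
[3] r3 [C :- H, L.]. ⇒ new: C.
[4] r2 [S :- C.]. ⇒ new: S.
[5] r7 [B :- S, J.]. ⇒ new: B.
[6] r6 [N :- B.]. ⇒ new: N.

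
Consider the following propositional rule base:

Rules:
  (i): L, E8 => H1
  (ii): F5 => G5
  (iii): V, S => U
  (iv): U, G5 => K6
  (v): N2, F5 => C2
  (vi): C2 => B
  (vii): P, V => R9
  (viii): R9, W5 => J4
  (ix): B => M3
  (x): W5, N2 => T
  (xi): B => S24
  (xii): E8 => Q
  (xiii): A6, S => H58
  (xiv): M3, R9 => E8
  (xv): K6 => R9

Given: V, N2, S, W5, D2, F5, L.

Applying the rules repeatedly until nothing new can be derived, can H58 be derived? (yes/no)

no

Round 1: (ii) [F5 => G5]; (iii) [V, S => U]; (v) [N2, F5 => C2]; (x) [W5, N2 => T]. Adds G5, U, C2, T.
Round 2: (iv) [U, G5 => K6]; (vi) [C2 => B]. Adds K6, B.
Round 3: (ix) [B => M3]; (xi) [B => S24]; (xv) [K6 => R9]. Adds M3, S24, R9.
Round 4: (viii) [R9, W5 => J4]; (xiv) [M3, R9 => E8]. Adds J4, E8.
Round 5: (i) [L, E8 => H1]; (xii) [E8 => Q]. Adds H1, Q.
Fixed point reached. H58 is concluded only by (xiii); (xiii) needs A6 (never derived).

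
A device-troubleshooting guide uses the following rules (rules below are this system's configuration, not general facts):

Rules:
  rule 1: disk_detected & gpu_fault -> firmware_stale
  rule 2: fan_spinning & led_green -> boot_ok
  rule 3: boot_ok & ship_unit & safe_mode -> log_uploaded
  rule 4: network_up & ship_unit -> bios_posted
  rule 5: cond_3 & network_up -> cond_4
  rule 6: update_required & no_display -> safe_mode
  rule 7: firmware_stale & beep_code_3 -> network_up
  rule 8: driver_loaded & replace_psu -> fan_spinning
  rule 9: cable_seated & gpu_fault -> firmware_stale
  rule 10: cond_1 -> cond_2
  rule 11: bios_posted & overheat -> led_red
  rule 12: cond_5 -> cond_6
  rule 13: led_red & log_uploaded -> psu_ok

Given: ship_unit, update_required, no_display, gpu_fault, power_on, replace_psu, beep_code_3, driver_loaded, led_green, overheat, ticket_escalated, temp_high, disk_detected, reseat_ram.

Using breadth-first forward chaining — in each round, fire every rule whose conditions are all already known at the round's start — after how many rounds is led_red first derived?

Round 1: rule 1 [disk_detected & gpu_fault -> firmware_stale]; rule 6 [update_required & no_display -> safe_mode]; rule 8 [driver_loaded & replace_psu -> fan_spinning]. Adds firmware_stale, safe_mode, fan_spinning.
Round 2: rule 2 [fan_spinning & led_green -> boot_ok]; rule 7 [firmware_stale & beep_code_3 -> network_up]. Adds boot_ok, network_up.
Round 3: rule 3 [boot_ok & ship_unit & safe_mode -> log_uploaded]; rule 4 [network_up & ship_unit -> bios_posted]. Adds log_uploaded, bios_posted.
Round 4: rule 11 [bios_posted & overheat -> led_red]. Adds led_red.
led_red first appears in round 4.

4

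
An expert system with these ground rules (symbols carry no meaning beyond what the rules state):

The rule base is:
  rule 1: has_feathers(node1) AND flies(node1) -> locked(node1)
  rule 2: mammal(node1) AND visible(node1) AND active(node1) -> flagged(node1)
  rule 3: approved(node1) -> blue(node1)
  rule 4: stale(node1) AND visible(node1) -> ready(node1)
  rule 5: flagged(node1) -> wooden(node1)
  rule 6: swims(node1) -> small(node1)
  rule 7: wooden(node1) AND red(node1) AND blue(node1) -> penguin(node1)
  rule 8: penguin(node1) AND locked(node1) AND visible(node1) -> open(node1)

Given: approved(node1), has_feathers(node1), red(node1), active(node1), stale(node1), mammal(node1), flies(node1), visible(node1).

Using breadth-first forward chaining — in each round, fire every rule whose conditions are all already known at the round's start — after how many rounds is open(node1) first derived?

4

Round 1 — rule 1, rule 2, rule 3, rule 4, derive locked(node1), flagged(node1), blue(node1), ready(node1).
Round 2 — rule 5, derive wooden(node1).
Round 3 — rule 7, derive penguin(node1).
Round 4 — rule 8, derive open(node1).
open(node1) first appears in round 4.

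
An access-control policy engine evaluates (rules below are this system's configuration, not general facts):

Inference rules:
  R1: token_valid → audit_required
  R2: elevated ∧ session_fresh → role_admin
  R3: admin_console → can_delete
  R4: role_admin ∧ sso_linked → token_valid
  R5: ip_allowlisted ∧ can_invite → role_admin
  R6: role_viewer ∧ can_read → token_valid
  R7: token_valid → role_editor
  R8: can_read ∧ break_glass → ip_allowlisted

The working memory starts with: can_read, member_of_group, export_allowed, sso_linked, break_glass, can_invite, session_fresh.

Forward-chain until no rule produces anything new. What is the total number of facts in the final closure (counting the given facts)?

Round 1: R8 [can_read ∧ break_glass → ip_allowlisted]. Adds ip_allowlisted.
Round 2: R5 [ip_allowlisted ∧ can_invite → role_admin]. Adds role_admin.
Round 3: R4 [role_admin ∧ sso_linked → token_valid]. Adds token_valid.
Round 4: R1 [token_valid → audit_required]; R7 [token_valid → role_editor]. Adds audit_required, role_editor.
Closure: {audit_required, break_glass, can_invite, can_read, export_allowed, ip_allowlisted, member_of_group, role_admin, role_editor, session_fresh, sso_linked, token_valid} — 12 facts.

12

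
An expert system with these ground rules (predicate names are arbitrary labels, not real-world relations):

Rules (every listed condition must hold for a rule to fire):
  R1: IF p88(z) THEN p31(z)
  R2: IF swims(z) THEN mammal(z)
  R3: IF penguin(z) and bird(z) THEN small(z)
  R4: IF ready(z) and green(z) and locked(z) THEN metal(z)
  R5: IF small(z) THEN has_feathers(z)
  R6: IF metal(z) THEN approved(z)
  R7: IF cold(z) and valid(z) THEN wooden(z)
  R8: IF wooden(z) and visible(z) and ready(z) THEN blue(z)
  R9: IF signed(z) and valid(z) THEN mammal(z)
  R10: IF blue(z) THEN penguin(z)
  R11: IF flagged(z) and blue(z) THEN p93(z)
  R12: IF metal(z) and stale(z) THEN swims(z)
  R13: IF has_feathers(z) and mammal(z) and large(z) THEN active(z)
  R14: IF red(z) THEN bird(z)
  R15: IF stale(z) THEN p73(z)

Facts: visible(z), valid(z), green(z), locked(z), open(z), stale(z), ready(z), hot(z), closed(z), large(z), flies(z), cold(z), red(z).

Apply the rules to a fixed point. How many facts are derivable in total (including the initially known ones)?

Round 1: R4 [IF ready(z) and green(z) and locked(z) THEN metal(z)]; R7 [IF cold(z) and valid(z) THEN wooden(z)]; R14 [IF red(z) THEN bird(z)]; R15 [IF stale(z) THEN p73(z)]. New: metal(z), wooden(z), bird(z), p73(z).
Round 2: R6 [IF metal(z) THEN approved(z)]; R8 [IF wooden(z) and visible(z) and ready(z) THEN blue(z)]; R12 [IF metal(z) and stale(z) THEN swims(z)]. New: approved(z), blue(z), swims(z).
Round 3: R2 [IF swims(z) THEN mammal(z)]; R10 [IF blue(z) THEN penguin(z)]. New: mammal(z), penguin(z).
Round 4: R3 [IF penguin(z) and bird(z) THEN small(z)]. New: small(z).
Round 5: R5 [IF small(z) THEN has_feathers(z)]. New: has_feathers(z).
Round 6: R13 [IF has_feathers(z) and mammal(z) and large(z) THEN active(z)]. New: active(z).
Closure: {active(z), approved(z), bird(z), blue(z), closed(z), cold(z), flies(z), green(z), has_feathers(z), hot(z), large(z), locked(z), mammal(z), metal(z), open(z), p73(z), penguin(z), ready(z), red(z), small(z), stale(z), swims(z), valid(z), visible(z), wooden(z)} — 25 facts.

25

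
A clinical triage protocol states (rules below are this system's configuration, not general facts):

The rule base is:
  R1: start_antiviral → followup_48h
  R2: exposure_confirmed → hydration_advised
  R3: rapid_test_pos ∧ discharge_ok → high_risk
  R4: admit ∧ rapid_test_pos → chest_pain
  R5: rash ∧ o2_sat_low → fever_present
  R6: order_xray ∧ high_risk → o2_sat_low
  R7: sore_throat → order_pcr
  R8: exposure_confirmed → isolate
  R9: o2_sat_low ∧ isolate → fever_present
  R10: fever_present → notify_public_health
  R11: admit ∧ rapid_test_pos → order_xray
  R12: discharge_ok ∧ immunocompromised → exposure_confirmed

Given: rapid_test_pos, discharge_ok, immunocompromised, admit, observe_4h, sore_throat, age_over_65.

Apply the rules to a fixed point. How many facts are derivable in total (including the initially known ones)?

[1] R3 [rapid_test_pos ∧ discharge_ok → high_risk]; R4 [admit ∧ rapid_test_pos → chest_pain]; R7 [sore_throat → order_pcr]; R11 [admit ∧ rapid_test_pos → order_xray]; R12 [discharge_ok ∧ immunocompromised → exposure_confirmed]. ⇒ new: high_risk, chest_pain, order_pcr, order_xray, exposure_confirmed.
[2] R2 [exposure_confirmed → hydration_advised]; R6 [order_xray ∧ high_risk → o2_sat_low]; R8 [exposure_confirmed → isolate]. ⇒ new: hydration_advised, o2_sat_low, isolate.
[3] R9 [o2_sat_low ∧ isolate → fever_present]. ⇒ new: fever_present.
[4] R10 [fever_present → notify_public_health]. ⇒ new: notify_public_health.
Closure: {admit, age_over_65, chest_pain, discharge_ok, exposure_confirmed, fever_present, high_risk, hydration_advised, immunocompromised, isolate, notify_public_health, o2_sat_low, observe_4h, order_pcr, order_xray, rapid_test_pos, sore_throat} — 17 facts.

17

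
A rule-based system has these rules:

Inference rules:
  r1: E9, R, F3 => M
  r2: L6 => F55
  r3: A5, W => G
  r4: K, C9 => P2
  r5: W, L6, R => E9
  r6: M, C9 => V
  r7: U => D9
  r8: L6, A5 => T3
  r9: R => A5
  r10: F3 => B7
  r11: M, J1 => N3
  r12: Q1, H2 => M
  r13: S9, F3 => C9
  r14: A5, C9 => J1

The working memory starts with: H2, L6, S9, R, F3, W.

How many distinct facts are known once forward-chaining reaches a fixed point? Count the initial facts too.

Round 1 — r2, r5, r9, r10, r13, derive F55, E9, A5, B7, C9.
Round 2 — r1, r3, r8, r14, derive M, G, T3, J1.
Round 3 — r6, r11, derive V, N3.
Closure: {A5, B7, C9, E9, F3, F55, G, H2, J1, L6, M, N3, R, S9, T3, V, W} — 17 facts.

17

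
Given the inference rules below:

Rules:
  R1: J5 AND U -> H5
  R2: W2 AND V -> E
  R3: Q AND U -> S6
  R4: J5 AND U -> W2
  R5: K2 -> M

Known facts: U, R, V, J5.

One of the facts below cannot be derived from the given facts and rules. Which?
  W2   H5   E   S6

Round 1 fires R1, R4, giving H5, W2.
Round 2 fires R2, giving E.
Derived: W2 (round 1), E (round 2), H5 (round 1). S6 never appears in any round.

S6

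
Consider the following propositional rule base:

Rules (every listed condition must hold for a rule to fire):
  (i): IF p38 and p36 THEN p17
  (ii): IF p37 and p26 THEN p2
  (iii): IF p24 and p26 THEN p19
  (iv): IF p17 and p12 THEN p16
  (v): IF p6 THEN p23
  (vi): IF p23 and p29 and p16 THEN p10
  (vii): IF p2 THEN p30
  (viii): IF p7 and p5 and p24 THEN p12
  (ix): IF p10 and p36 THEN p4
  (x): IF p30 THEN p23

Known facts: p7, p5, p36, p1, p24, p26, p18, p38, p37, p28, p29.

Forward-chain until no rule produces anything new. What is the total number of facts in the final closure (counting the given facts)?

20

[1] (i) [IF p38 and p36 THEN p17]; (ii) [IF p37 and p26 THEN p2]; (iii) [IF p24 and p26 THEN p19]; (viii) [IF p7 and p5 and p24 THEN p12]. ⇒ new: p17, p2, p19, p12.
[2] (iv) [IF p17 and p12 THEN p16]; (vii) [IF p2 THEN p30]. ⇒ new: p16, p30.
[3] (x) [IF p30 THEN p23]. ⇒ new: p23.
[4] (vi) [IF p23 and p29 and p16 THEN p10]. ⇒ new: p10.
[5] (ix) [IF p10 and p36 THEN p4]. ⇒ new: p4.
Closure: {p1, p10, p12, p16, p17, p18, p19, p2, p23, p24, p26, p28, p29, p30, p36, p37, p38, p4, p5, p7} — 20 facts.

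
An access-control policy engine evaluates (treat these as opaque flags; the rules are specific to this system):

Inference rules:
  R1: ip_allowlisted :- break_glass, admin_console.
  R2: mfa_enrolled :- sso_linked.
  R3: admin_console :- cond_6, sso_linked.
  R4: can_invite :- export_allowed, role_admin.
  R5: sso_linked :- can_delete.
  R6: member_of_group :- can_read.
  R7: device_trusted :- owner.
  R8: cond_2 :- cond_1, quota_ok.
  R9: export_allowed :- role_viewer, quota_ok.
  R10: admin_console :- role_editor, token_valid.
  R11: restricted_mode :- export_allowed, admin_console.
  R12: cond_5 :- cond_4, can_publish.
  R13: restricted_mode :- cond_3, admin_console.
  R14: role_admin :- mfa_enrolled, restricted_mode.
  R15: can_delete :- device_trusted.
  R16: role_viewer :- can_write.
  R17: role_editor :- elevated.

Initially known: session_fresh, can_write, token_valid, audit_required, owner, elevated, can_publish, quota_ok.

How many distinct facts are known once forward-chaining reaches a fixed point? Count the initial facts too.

19

Round 1 fires R7, R16, R17, giving device_trusted, role_viewer, role_editor.
Round 2 fires R9, R10, R15, giving export_allowed, admin_console, can_delete.
Round 3 fires R5, R11, giving sso_linked, restricted_mode.
Round 4 fires R2, giving mfa_enrolled.
Round 5 fires R14, giving role_admin.
Round 6 fires R4, giving can_invite.
Closure: {admin_console, audit_required, can_delete, can_invite, can_publish, can_write, device_trusted, elevated, export_allowed, mfa_enrolled, owner, quota_ok, restricted_mode, role_admin, role_editor, role_viewer, session_fresh, sso_linked, token_valid} — 19 facts.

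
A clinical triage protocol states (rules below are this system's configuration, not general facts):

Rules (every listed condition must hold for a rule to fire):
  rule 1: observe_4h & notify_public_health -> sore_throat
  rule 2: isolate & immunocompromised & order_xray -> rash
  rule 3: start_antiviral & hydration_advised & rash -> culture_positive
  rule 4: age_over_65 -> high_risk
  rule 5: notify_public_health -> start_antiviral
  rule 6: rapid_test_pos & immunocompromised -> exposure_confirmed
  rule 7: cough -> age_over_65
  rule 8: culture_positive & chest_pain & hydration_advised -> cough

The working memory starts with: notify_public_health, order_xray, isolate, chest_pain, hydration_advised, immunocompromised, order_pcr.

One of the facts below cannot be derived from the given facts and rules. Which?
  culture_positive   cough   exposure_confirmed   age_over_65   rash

Round 1 — rule 2, rule 5, derive rash, start_antiviral.
Round 2 — rule 3, derive culture_positive.
Round 3 — rule 8, derive cough.
Round 4 — rule 7, derive age_over_65.
Round 5 — rule 4, derive high_risk.
Derived: culture_positive (round 2), age_over_65 (round 4), cough (round 3), rash (round 1). exposure_confirmed never appears in any round.

exposure_confirmed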